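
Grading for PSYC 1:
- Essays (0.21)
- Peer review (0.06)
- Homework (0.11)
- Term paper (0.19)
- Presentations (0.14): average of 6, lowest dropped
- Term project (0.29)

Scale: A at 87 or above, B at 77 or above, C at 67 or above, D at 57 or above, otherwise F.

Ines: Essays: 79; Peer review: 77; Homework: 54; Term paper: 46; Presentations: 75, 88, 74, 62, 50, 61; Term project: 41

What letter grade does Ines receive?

D

Presentations: drop 50 → average of remaining 5 = 360/5 = 72
Weighted total:
  Essays 79 × 0.21 = 16.59
  Peer review 77 × 0.06 = 4.62
  Homework 54 × 0.11 = 5.94
  Term paper 46 × 0.19 = 8.74
  Presentations 72 × 0.14 = 10.08
  Term project 41 × 0.29 = 11.89
Sum = 57.86
57.86 is ≥ 57 and < 67 → D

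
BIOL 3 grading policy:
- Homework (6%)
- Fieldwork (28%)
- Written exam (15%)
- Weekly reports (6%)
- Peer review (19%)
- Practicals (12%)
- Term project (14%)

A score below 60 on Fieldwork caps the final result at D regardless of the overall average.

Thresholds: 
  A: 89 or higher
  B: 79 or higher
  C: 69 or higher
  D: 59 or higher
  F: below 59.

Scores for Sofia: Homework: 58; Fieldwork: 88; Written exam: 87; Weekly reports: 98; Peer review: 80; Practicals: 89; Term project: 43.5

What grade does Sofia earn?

B

Fieldwork score 88 ≥ 60: minimum met.
Weighted total:
  Homework 58 × 0.06 = 3.48
  Fieldwork 88 × 0.28 = 24.64
  Written exam 87 × 0.15 = 13.05
  Weekly reports 98 × 0.06 = 5.88
  Peer review 80 × 0.19 = 15.2
  Practicals 89 × 0.12 = 10.68
  Term project 43.5 × 0.14 = 6.09
Sum = 79.02
79.02 is ≥ 79 and < 89 → B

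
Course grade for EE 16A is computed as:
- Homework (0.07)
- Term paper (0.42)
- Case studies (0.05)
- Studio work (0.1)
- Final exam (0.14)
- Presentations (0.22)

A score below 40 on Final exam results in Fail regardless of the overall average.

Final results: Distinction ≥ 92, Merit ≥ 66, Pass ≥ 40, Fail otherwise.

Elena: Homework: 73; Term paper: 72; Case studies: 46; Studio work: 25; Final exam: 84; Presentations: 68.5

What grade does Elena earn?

Merit

Final exam score 84 ≥ 40: minimum met.
Weighted total:
  Homework 73 × 0.07 = 5.11
  Term paper 72 × 0.42 = 30.24
  Case studies 46 × 0.05 = 2.3
  Studio work 25 × 0.1 = 2.5
  Final exam 84 × 0.14 = 11.76
  Presentations 68.5 × 0.22 = 15.07
Sum = 66.98
66.98 is ≥ 66 and < 92 → Merit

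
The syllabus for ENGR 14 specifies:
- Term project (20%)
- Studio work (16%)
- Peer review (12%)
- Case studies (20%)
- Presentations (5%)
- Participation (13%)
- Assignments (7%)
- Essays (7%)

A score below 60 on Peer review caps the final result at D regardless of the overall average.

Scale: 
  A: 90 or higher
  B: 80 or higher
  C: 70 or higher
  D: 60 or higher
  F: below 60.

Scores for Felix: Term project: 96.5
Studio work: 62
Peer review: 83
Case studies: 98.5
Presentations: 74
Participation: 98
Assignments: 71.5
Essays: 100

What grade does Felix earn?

Peer review score 83 ≥ 60: minimum met.
Weighted total:
  Term project 96.5 × 0.2 = 19.3
  Studio work 62 × 0.16 = 9.92
  Peer review 83 × 0.12 = 9.96
  Case studies 98.5 × 0.2 = 19.7
  Presentations 74 × 0.05 = 3.7
  Participation 98 × 0.13 = 12.74
  Assignments 71.5 × 0.07 = 5.005
  Essays 100 × 0.07 = 7
Sum = 87.325
87.325 is ≥ 80 and < 90 → B

B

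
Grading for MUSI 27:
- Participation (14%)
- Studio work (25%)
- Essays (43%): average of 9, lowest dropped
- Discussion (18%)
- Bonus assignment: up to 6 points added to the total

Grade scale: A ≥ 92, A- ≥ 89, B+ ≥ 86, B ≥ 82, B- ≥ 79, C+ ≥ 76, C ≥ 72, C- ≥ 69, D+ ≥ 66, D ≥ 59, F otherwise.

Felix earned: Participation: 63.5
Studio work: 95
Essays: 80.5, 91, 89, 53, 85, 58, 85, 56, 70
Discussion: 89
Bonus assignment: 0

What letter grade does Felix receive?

Essays: drop 53 → average of remaining 8 = 614.5/8 = 76.8125
Weighted total:
  Participation 63.5 × 0.14 = 8.89
  Studio work 95 × 0.25 = 23.75
  Essays 76.8125 × 0.43 = 33.029375
  Discussion 89 × 0.18 = 16.02
Sum = 81.689375
Bonus assignment: 81.689375 + 0 = 81.689375
81.689375 is ≥ 79 and < 82 → B-

B-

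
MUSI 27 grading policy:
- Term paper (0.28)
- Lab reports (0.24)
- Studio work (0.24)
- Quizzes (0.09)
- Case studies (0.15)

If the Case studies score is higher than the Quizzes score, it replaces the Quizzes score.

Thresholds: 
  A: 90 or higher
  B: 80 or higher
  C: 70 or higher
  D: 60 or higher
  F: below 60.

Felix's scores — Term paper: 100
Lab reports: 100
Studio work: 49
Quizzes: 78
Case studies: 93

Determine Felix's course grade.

Case studies (93) > Quizzes (78), so Quizzes counts as 93.
Weighted total:
  Term paper 100 × 0.28 = 28
  Lab reports 100 × 0.24 = 24
  Studio work 49 × 0.24 = 11.76
  Quizzes 93 × 0.09 = 8.37
  Case studies 93 × 0.15 = 13.95
Sum = 86.08
86.08 is ≥ 80 and < 90 → B

B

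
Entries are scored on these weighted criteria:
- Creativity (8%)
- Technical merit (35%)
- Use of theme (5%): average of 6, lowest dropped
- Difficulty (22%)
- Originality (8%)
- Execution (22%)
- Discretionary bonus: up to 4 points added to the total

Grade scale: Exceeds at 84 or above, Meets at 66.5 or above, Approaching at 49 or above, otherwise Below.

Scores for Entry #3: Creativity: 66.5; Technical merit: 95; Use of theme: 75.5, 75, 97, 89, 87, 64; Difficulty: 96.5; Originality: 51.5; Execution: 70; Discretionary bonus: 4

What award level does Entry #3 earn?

Use of theme: drop 64 → average of remaining 5 = 423.5/5 = 84.7
Weighted total:
  Creativity 66.5 × 0.08 = 5.32
  Technical merit 95 × 0.35 = 33.25
  Use of theme 84.7 × 0.05 = 4.235
  Difficulty 96.5 × 0.22 = 21.23
  Originality 51.5 × 0.08 = 4.12
  Execution 70 × 0.22 = 15.4
Sum = 83.555
Discretionary bonus: 83.555 + 4 = 87.555
87.555 ≥ 84 → Exceeds

Exceeds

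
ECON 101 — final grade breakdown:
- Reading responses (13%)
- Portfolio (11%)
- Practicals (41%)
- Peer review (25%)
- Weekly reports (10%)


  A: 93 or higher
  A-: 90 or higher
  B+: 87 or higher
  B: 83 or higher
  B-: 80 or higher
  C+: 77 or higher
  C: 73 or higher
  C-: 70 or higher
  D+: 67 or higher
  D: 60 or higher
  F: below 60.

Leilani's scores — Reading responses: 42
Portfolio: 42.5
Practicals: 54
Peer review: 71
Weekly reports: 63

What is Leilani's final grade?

F

Weighted total:
  Reading responses 42 × 0.13 = 5.46
  Portfolio 42.5 × 0.11 = 4.675
  Practicals 54 × 0.41 = 22.14
  Peer review 71 × 0.25 = 17.75
  Weekly reports 63 × 0.1 = 6.3
Sum = 56.325
56.325 < 60 → F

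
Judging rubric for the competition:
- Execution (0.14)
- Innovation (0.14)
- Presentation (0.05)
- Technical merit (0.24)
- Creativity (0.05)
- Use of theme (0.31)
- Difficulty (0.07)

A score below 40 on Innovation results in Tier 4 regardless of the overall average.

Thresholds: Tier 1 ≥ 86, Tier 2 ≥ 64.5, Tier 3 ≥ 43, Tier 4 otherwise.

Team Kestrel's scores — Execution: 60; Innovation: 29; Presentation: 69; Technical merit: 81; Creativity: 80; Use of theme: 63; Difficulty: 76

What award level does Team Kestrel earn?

Innovation score 29 < 40: minimum not met.
Weighted total:
  Execution 60 × 0.14 = 8.4
  Innovation 29 × 0.14 = 4.06
  Presentation 69 × 0.05 = 3.45
  Technical merit 81 × 0.24 = 19.44
  Creativity 80 × 0.05 = 4
  Use of theme 63 × 0.31 = 19.53
  Difficulty 76 × 0.07 = 5.32
Sum = 64.2
Because the Innovation minimum was not met, the result is Tier 4.

Tier 4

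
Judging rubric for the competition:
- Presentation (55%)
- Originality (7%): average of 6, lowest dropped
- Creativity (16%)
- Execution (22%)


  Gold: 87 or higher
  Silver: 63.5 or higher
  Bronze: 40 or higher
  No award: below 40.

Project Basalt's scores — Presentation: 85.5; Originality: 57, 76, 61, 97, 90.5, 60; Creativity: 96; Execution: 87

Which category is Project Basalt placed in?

Silver

Originality: drop 57 → average of remaining 5 = 384.5/5 = 76.9
Weighted total:
  Presentation 85.5 × 0.55 = 47.025
  Originality 76.9 × 0.07 = 5.383
  Creativity 96 × 0.16 = 15.36
  Execution 87 × 0.22 = 19.14
Sum = 86.908
86.908 is ≥ 63.5 and < 87 → Silver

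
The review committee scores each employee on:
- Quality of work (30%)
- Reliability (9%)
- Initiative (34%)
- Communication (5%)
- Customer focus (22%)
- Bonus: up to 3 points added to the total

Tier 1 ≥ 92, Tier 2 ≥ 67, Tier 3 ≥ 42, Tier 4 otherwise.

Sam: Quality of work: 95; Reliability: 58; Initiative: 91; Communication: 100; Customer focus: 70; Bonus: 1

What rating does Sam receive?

Tier 2

Weighted total:
  Quality of work 95 × 0.3 = 28.5
  Reliability 58 × 0.09 = 5.22
  Initiative 91 × 0.34 = 30.94
  Communication 100 × 0.05 = 5
  Customer focus 70 × 0.22 = 15.4
Sum = 85.06
Bonus: 85.06 + 1 = 86.06
86.06 is ≥ 67 and < 92 → Tier 2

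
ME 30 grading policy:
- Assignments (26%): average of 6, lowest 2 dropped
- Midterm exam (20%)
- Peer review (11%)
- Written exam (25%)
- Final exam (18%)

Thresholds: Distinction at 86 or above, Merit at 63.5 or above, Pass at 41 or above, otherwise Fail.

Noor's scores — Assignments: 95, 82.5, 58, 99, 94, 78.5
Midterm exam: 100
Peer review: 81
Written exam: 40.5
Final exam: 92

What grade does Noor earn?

Merit

Assignments: drop 58, 78.5 → average of remaining 4 = 370.5/4 = 92.625
Weighted total:
  Assignments 92.625 × 0.26 = 24.0825
  Midterm exam 100 × 0.2 = 20
  Peer review 81 × 0.11 = 8.91
  Written exam 40.5 × 0.25 = 10.125
  Final exam 92 × 0.18 = 16.56
Sum = 79.6775
79.6775 is ≥ 63.5 and < 86 → Merit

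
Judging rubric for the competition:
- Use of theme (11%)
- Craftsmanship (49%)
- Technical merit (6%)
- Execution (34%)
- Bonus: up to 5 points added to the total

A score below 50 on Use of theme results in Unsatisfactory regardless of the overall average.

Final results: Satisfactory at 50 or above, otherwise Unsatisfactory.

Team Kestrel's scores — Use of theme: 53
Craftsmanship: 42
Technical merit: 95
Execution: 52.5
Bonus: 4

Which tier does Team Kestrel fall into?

Satisfactory

Use of theme score 53 ≥ 50: minimum met.
Weighted total:
  Use of theme 53 × 0.11 = 5.83
  Craftsmanship 42 × 0.49 = 20.58
  Technical merit 95 × 0.06 = 5.7
  Execution 52.5 × 0.34 = 17.85
Sum = 49.96
Bonus: 49.96 + 4 = 53.96
53.96 ≥ 50 → Satisfactory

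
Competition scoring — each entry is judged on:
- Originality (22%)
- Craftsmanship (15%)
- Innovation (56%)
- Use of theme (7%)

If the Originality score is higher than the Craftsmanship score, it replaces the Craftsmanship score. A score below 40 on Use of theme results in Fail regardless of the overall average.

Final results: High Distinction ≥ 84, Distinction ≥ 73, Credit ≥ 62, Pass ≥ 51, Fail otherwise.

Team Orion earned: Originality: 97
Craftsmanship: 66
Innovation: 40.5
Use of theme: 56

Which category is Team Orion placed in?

Originality (97) > Craftsmanship (66), so Craftsmanship counts as 97.
Use of theme score 56 ≥ 40: minimum met.
Weighted total:
  Originality 97 × 0.22 = 21.34
  Craftsmanship 97 × 0.15 = 14.55
  Innovation 40.5 × 0.56 = 22.68
  Use of theme 56 × 0.07 = 3.92
Sum = 62.49
62.49 is ≥ 62 and < 73 → Credit

Credit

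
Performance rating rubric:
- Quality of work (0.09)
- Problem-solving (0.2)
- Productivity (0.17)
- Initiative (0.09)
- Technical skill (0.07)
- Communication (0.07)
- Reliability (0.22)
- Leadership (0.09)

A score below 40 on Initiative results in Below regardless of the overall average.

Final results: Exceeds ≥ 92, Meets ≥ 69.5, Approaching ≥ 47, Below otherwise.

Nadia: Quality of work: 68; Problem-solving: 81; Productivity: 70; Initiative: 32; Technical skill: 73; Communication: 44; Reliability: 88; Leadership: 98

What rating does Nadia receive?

Initiative score 32 < 40: minimum not met.
Weighted total:
  Quality of work 68 × 0.09 = 6.12
  Problem-solving 81 × 0.2 = 16.2
  Productivity 70 × 0.17 = 11.9
  Initiative 32 × 0.09 = 2.88
  Technical skill 73 × 0.07 = 5.11
  Communication 44 × 0.07 = 3.08
  Reliability 88 × 0.22 = 19.36
  Leadership 98 × 0.09 = 8.82
Sum = 73.47
Because the Initiative minimum was not met, the result is Below.

Below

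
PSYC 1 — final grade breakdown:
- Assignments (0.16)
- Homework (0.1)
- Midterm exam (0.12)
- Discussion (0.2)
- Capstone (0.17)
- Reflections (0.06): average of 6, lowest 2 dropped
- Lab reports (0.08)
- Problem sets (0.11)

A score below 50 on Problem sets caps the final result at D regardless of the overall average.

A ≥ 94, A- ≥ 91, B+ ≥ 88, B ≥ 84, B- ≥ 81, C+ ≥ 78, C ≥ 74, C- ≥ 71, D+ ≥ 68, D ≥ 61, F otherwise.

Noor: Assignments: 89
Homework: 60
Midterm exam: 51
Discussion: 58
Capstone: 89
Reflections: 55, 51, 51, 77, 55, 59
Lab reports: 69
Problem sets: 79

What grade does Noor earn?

D+

Reflections: drop 51, 51 → average of remaining 4 = 246/4 = 61.5
Problem sets score 79 ≥ 50: minimum met.
Weighted total:
  Assignments 89 × 0.16 = 14.24
  Homework 60 × 0.1 = 6
  Midterm exam 51 × 0.12 = 6.12
  Discussion 58 × 0.2 = 11.6
  Capstone 89 × 0.17 = 15.13
  Reflections 61.5 × 0.06 = 3.69
  Lab reports 69 × 0.08 = 5.52
  Problem sets 79 × 0.11 = 8.69
Sum = 70.99
70.99 is ≥ 68 and < 71 → D+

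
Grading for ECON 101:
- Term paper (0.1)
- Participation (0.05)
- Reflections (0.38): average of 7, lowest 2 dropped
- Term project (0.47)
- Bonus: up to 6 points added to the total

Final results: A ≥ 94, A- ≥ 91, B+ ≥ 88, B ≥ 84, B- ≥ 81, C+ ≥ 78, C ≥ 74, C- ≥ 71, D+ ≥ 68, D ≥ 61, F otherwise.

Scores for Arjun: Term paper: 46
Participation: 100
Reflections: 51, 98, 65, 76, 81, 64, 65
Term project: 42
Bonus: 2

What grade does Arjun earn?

F

Reflections: drop 51, 64 → average of remaining 5 = 385/5 = 77
Weighted total:
  Term paper 46 × 0.1 = 4.6
  Participation 100 × 0.05 = 5
  Reflections 77 × 0.38 = 29.26
  Term project 42 × 0.47 = 19.74
Sum = 58.6
Bonus: 58.6 + 2 = 60.6
60.6 < 61 → F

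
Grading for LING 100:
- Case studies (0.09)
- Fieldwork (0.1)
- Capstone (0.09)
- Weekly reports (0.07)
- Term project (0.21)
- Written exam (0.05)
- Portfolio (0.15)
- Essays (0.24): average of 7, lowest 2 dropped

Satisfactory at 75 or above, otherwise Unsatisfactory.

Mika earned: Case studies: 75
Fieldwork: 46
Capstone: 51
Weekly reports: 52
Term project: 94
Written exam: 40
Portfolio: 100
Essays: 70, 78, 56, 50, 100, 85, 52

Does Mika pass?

Essays: drop 50, 52 → average of remaining 5 = 389/5 = 77.8
Weighted total:
  Case studies 75 × 0.09 = 6.75
  Fieldwork 46 × 0.1 = 4.6
  Capstone 51 × 0.09 = 4.59
  Weekly reports 52 × 0.07 = 3.64
  Term project 94 × 0.21 = 19.74
  Written exam 40 × 0.05 = 2
  Portfolio 100 × 0.15 = 15
  Essays 77.8 × 0.24 = 18.672
Sum = 74.992
74.992 < 75 → Unsatisfactory

Unsatisfactory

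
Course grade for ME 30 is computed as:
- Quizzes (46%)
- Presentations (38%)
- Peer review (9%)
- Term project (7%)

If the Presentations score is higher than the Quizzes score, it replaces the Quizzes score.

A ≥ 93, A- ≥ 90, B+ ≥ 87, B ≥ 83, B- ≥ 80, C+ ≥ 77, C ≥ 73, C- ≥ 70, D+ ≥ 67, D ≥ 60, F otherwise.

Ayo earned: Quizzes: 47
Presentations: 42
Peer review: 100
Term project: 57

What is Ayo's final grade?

Presentations (42) ≤ Quizzes (47), so Quizzes stays at 47.
Weighted total:
  Quizzes 47 × 0.46 = 21.62
  Presentations 42 × 0.38 = 15.96
  Peer review 100 × 0.09 = 9
  Term project 57 × 0.07 = 3.99
Sum = 50.57
50.57 < 60 → F

F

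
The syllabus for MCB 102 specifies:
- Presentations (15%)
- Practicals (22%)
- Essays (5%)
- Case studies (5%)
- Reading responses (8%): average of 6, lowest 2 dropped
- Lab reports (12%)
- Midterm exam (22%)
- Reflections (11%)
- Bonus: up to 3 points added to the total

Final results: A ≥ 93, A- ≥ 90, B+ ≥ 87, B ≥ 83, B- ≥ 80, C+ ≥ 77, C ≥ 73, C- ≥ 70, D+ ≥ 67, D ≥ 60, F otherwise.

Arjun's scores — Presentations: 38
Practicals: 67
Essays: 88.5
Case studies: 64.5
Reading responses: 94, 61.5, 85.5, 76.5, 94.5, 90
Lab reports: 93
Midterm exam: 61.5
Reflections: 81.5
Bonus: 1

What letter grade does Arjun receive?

Reading responses: drop 61.5, 76.5 → average of remaining 4 = 364/4 = 91
Weighted total:
  Presentations 38 × 0.15 = 5.7
  Practicals 67 × 0.22 = 14.74
  Essays 88.5 × 0.05 = 4.425
  Case studies 64.5 × 0.05 = 3.225
  Reading responses 91 × 0.08 = 7.28
  Lab reports 93 × 0.12 = 11.16
  Midterm exam 61.5 × 0.22 = 13.53
  Reflections 81.5 × 0.11 = 8.965
Sum = 69.025
Bonus: 69.025 + 1 = 70.025
70.025 is ≥ 70 and < 73 → C-

C-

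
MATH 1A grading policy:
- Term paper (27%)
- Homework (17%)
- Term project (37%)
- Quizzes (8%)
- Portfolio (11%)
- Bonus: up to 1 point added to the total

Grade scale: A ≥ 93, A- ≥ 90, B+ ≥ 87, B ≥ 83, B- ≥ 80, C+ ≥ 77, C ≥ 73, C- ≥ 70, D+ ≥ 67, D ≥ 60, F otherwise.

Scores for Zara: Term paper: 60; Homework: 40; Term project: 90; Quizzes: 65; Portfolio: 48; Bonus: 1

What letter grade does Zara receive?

D+

Weighted total:
  Term paper 60 × 0.27 = 16.2
  Homework 40 × 0.17 = 6.8
  Term project 90 × 0.37 = 33.3
  Quizzes 65 × 0.08 = 5.2
  Portfolio 48 × 0.11 = 5.28
Sum = 66.78
Bonus: 66.78 + 1 = 67.78
67.78 is ≥ 67 and < 70 → D+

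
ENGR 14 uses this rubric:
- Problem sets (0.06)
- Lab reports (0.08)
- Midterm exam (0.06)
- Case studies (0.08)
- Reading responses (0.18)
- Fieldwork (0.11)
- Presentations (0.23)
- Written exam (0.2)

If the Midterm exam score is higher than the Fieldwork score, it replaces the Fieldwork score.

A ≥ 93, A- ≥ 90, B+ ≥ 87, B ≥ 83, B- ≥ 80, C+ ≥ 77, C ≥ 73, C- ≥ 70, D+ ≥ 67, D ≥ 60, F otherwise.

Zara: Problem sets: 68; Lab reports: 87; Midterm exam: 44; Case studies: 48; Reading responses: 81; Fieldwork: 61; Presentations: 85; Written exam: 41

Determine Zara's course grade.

D

Midterm exam (44) ≤ Fieldwork (61), so Fieldwork stays at 61.
Weighted total:
  Problem sets 68 × 0.06 = 4.08
  Lab reports 87 × 0.08 = 6.96
  Midterm exam 44 × 0.06 = 2.64
  Case studies 48 × 0.08 = 3.84
  Reading responses 81 × 0.18 = 14.58
  Fieldwork 61 × 0.11 = 6.71
  Presentations 85 × 0.23 = 19.55
  Written exam 41 × 0.2 = 8.2
Sum = 66.56
66.56 is ≥ 60 and < 67 → D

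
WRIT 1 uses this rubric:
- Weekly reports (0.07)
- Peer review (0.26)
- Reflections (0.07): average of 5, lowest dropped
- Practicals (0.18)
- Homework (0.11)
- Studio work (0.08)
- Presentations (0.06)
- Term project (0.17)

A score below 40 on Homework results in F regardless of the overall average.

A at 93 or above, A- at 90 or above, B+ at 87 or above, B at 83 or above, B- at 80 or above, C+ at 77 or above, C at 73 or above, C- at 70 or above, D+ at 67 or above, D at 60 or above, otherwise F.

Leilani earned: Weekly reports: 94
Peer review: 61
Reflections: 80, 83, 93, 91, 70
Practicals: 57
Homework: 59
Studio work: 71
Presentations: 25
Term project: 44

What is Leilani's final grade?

F

Reflections: drop 70 → average of remaining 4 = 347/4 = 86.75
Homework score 59 ≥ 40: minimum met.
Weighted total:
  Weekly reports 94 × 0.07 = 6.58
  Peer review 61 × 0.26 = 15.86
  Reflections 86.75 × 0.07 = 6.0725
  Practicals 57 × 0.18 = 10.26
  Homework 59 × 0.11 = 6.49
  Studio work 71 × 0.08 = 5.68
  Presentations 25 × 0.06 = 1.5
  Term project 44 × 0.17 = 7.48
Sum = 59.9225
59.9225 < 60 → F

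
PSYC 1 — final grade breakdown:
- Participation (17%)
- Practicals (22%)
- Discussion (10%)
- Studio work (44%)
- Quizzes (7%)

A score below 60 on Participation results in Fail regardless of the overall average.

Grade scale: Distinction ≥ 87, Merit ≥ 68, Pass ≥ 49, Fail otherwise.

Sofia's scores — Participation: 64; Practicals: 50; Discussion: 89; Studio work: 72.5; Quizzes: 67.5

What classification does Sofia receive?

Pass

Participation score 64 ≥ 60: minimum met.
Weighted total:
  Participation 64 × 0.17 = 10.88
  Practicals 50 × 0.22 = 11
  Discussion 89 × 0.1 = 8.9
  Studio work 72.5 × 0.44 = 31.9
  Quizzes 67.5 × 0.07 = 4.725
Sum = 67.405
67.405 is ≥ 49 and < 68 → Pass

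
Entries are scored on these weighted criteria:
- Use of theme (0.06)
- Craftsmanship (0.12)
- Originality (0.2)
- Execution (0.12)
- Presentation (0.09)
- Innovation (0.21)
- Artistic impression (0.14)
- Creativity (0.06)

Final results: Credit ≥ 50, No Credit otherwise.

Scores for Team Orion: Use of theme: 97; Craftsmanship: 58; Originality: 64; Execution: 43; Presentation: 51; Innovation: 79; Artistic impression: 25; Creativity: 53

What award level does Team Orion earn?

Weighted total:
  Use of theme 97 × 0.06 = 5.82
  Craftsmanship 58 × 0.12 = 6.96
  Originality 64 × 0.2 = 12.8
  Execution 43 × 0.12 = 5.16
  Presentation 51 × 0.09 = 4.59
  Innovation 79 × 0.21 = 16.59
  Artistic impression 25 × 0.14 = 3.5
  Creativity 53 × 0.06 = 3.18
Sum = 58.6
58.6 ≥ 50 → Credit

Credit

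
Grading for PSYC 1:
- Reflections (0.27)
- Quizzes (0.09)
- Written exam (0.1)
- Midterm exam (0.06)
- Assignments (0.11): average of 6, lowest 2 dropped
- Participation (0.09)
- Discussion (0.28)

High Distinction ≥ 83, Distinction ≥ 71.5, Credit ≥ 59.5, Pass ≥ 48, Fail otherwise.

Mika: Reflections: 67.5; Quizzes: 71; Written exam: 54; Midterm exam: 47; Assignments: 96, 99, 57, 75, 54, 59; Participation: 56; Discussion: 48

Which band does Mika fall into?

Credit

Assignments: drop 54, 57 → average of remaining 4 = 329/4 = 82.25
Weighted total:
  Reflections 67.5 × 0.27 = 18.225
  Quizzes 71 × 0.09 = 6.39
  Written exam 54 × 0.1 = 5.4
  Midterm exam 47 × 0.06 = 2.82
  Assignments 82.25 × 0.11 = 9.0475
  Participation 56 × 0.09 = 5.04
  Discussion 48 × 0.28 = 13.44
Sum = 60.3625
60.3625 is ≥ 59.5 and < 71.5 → Credit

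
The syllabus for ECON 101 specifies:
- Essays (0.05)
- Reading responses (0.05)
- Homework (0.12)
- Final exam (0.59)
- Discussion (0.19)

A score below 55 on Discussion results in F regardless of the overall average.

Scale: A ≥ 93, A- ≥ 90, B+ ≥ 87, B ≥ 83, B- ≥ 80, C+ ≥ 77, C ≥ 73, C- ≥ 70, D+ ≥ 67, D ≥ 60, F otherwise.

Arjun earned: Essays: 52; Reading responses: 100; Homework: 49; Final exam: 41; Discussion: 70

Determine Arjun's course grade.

F

Discussion score 70 ≥ 55: minimum met.
Weighted total:
  Essays 52 × 0.05 = 2.6
  Reading responses 100 × 0.05 = 5
  Homework 49 × 0.12 = 5.88
  Final exam 41 × 0.59 = 24.19
  Discussion 70 × 0.19 = 13.3
Sum = 50.97
50.97 < 60 → F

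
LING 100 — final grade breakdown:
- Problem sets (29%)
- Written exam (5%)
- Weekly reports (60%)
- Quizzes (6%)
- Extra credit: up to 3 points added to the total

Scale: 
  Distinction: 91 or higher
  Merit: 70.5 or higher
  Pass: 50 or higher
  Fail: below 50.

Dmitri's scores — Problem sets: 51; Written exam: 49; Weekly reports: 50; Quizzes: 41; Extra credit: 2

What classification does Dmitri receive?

Pass

Weighted total:
  Problem sets 51 × 0.29 = 14.79
  Written exam 49 × 0.05 = 2.45
  Weekly reports 50 × 0.6 = 30
  Quizzes 41 × 0.06 = 2.46
Sum = 49.7
Extra credit: 49.7 + 2 = 51.7
51.7 is ≥ 50 and < 70.5 → Pass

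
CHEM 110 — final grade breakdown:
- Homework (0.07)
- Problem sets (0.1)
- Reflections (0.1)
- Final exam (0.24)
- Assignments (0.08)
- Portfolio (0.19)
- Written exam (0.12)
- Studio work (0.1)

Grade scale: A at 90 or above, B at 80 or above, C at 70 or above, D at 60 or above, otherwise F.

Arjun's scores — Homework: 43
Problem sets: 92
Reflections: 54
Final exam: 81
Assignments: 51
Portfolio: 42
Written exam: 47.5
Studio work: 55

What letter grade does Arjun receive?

D

Weighted total:
  Homework 43 × 0.07 = 3.01
  Problem sets 92 × 0.1 = 9.2
  Reflections 54 × 0.1 = 5.4
  Final exam 81 × 0.24 = 19.44
  Assignments 51 × 0.08 = 4.08
  Portfolio 42 × 0.19 = 7.98
  Written exam 47.5 × 0.12 = 5.7
  Studio work 55 × 0.1 = 5.5
Sum = 60.31
60.31 is ≥ 60 and < 70 → D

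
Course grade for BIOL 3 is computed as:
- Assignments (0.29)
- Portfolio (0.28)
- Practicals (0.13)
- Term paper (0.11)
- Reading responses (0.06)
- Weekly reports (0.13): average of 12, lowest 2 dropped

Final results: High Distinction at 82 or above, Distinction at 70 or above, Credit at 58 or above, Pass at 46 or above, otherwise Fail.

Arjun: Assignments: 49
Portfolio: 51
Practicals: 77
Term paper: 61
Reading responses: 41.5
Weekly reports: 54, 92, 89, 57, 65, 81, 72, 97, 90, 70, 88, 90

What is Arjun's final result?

Weekly reports: drop 54, 57 → average of remaining 10 = 834/10 = 83.4
Weighted total:
  Assignments 49 × 0.29 = 14.21
  Portfolio 51 × 0.28 = 14.28
  Practicals 77 × 0.13 = 10.01
  Term paper 61 × 0.11 = 6.71
  Reading responses 41.5 × 0.06 = 2.49
  Weekly reports 83.4 × 0.13 = 10.842
Sum = 58.542
58.542 is ≥ 58 and < 70 → Credit

Credit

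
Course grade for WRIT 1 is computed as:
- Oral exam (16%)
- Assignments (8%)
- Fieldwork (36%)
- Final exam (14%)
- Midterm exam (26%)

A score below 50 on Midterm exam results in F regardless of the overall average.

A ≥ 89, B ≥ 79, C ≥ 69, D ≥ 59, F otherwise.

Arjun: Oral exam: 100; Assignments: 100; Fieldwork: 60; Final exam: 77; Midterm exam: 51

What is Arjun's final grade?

C

Midterm exam score 51 ≥ 50: minimum met.
Weighted total:
  Oral exam 100 × 0.16 = 16
  Assignments 100 × 0.08 = 8
  Fieldwork 60 × 0.36 = 21.6
  Final exam 77 × 0.14 = 10.78
  Midterm exam 51 × 0.26 = 13.26
Sum = 69.64
69.64 is ≥ 69 and < 79 → C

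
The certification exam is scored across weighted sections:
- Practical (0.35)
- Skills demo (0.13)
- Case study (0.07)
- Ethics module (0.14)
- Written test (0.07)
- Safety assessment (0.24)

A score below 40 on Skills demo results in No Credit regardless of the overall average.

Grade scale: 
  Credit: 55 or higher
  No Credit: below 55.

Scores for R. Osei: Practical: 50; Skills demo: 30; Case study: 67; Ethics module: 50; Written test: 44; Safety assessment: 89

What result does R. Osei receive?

Skills demo score 30 < 40: minimum not met.
Weighted total:
  Practical 50 × 0.35 = 17.5
  Skills demo 30 × 0.13 = 3.9
  Case study 67 × 0.07 = 4.69
  Ethics module 50 × 0.14 = 7
  Written test 44 × 0.07 = 3.08
  Safety assessment 89 × 0.24 = 21.36
Sum = 57.53
Because the Skills demo minimum was not met, the result is No Credit.

No Credit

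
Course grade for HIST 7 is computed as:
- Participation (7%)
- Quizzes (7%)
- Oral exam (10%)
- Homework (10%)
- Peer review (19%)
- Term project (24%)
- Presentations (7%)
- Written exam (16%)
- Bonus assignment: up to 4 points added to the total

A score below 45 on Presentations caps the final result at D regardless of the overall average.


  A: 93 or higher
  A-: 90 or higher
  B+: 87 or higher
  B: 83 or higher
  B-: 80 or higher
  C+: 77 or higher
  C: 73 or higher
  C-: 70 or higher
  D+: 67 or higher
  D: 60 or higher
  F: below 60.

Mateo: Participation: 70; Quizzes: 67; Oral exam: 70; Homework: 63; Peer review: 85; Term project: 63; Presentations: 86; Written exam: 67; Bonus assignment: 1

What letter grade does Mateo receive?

Presentations score 86 ≥ 45: minimum met.
Weighted total:
  Participation 70 × 0.07 = 4.9
  Quizzes 67 × 0.07 = 4.69
  Oral exam 70 × 0.1 = 7
  Homework 63 × 0.1 = 6.3
  Peer review 85 × 0.19 = 16.15
  Term project 63 × 0.24 = 15.12
  Presentations 86 × 0.07 = 6.02
  Written exam 67 × 0.16 = 10.72
Sum = 70.9
Bonus assignment: 70.9 + 1 = 71.9
71.9 is ≥ 70 and < 73 → C-

C-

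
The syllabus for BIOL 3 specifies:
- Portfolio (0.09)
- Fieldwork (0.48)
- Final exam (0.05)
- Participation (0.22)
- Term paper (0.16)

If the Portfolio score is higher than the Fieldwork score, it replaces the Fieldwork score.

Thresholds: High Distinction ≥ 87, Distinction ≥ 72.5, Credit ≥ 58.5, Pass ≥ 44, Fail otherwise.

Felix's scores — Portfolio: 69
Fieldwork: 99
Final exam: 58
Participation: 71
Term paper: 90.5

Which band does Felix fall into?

Portfolio (69) ≤ Fieldwork (99), so Fieldwork stays at 99.
Weighted total:
  Portfolio 69 × 0.09 = 6.21
  Fieldwork 99 × 0.48 = 47.52
  Final exam 58 × 0.05 = 2.9
  Participation 71 × 0.22 = 15.62
  Term paper 90.5 × 0.16 = 14.48
Sum = 86.73
86.73 is ≥ 72.5 and < 87 → Distinction

Distinction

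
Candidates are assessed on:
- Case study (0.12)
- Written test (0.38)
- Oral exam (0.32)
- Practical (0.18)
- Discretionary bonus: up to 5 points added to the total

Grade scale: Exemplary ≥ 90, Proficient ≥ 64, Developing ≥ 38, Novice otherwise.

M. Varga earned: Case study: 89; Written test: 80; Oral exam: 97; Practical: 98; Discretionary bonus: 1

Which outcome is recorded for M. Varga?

Exemplary

Weighted total:
  Case study 89 × 0.12 = 10.68
  Written test 80 × 0.38 = 30.4
  Oral exam 97 × 0.32 = 31.04
  Practical 98 × 0.18 = 17.64
Sum = 89.76
Discretionary bonus: 89.76 + 1 = 90.76
90.76 ≥ 90 → Exemplary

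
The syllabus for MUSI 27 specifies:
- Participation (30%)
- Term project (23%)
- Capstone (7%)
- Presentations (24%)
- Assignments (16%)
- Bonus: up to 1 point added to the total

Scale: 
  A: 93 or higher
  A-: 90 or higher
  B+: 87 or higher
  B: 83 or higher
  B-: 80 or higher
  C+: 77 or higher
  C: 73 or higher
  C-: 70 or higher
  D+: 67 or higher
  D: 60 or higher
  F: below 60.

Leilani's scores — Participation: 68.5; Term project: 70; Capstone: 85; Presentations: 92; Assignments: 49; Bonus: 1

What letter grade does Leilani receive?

C

Weighted total:
  Participation 68.5 × 0.3 = 20.55
  Term project 70 × 0.23 = 16.1
  Capstone 85 × 0.07 = 5.95
  Presentations 92 × 0.24 = 22.08
  Assignments 49 × 0.16 = 7.84
Sum = 72.52
Bonus: 72.52 + 1 = 73.52
73.52 is ≥ 73 and < 77 → C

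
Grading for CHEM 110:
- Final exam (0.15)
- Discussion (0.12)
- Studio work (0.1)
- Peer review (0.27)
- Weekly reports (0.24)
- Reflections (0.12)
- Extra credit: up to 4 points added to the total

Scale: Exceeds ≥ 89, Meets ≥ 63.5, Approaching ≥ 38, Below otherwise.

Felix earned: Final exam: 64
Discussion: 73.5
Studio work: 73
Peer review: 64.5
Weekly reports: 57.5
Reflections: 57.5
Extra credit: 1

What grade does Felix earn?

Meets

Weighted total:
  Final exam 64 × 0.15 = 9.6
  Discussion 73.5 × 0.12 = 8.82
  Studio work 73 × 0.1 = 7.3
  Peer review 64.5 × 0.27 = 17.415
  Weekly reports 57.5 × 0.24 = 13.8
  Reflections 57.5 × 0.12 = 6.9
Sum = 63.835
Extra credit: 63.835 + 1 = 64.835
64.835 is ≥ 63.5 and < 89 → Meets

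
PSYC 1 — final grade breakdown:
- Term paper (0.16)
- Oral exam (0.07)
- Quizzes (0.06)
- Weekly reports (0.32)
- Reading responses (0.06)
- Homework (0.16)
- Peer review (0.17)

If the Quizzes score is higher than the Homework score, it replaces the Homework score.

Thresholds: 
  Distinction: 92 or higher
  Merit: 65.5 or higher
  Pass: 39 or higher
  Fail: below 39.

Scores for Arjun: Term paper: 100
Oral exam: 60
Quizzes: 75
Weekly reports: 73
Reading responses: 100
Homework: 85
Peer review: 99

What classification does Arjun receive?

Merit

Quizzes (75) ≤ Homework (85), so Homework stays at 85.
Weighted total:
  Term paper 100 × 0.16 = 16
  Oral exam 60 × 0.07 = 4.2
  Quizzes 75 × 0.06 = 4.5
  Weekly reports 73 × 0.32 = 23.36
  Reading responses 100 × 0.06 = 6
  Homework 85 × 0.16 = 13.6
  Peer review 99 × 0.17 = 16.83
Sum = 84.49
84.49 is ≥ 65.5 and < 92 → Merit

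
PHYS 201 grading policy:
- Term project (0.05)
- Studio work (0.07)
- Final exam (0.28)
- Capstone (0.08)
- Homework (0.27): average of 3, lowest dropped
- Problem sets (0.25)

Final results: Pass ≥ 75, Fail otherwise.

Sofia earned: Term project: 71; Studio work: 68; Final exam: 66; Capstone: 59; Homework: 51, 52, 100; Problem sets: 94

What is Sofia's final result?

Homework: drop 51 → average of remaining 2 = 152/2 = 76
Weighted total:
  Term project 71 × 0.05 = 3.55
  Studio work 68 × 0.07 = 4.76
  Final exam 66 × 0.28 = 18.48
  Capstone 59 × 0.08 = 4.72
  Homework 76 × 0.27 = 20.52
  Problem sets 94 × 0.25 = 23.5
Sum = 75.53
75.53 ≥ 75 → Pass

Pass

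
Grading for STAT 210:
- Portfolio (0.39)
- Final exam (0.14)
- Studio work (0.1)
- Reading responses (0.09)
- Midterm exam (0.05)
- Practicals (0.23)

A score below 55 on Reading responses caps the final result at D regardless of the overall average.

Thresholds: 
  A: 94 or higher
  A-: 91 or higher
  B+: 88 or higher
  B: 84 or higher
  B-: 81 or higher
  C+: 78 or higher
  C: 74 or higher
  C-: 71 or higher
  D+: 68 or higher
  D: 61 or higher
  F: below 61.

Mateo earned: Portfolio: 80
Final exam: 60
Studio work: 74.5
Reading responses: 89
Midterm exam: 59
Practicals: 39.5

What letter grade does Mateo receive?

Reading responses score 89 ≥ 55: minimum met.
Weighted total:
  Portfolio 80 × 0.39 = 31.2
  Final exam 60 × 0.14 = 8.4
  Studio work 74.5 × 0.1 = 7.45
  Reading responses 89 × 0.09 = 8.01
  Midterm exam 59 × 0.05 = 2.95
  Practicals 39.5 × 0.23 = 9.085
Sum = 67.095
67.095 is ≥ 61 and < 68 → D

D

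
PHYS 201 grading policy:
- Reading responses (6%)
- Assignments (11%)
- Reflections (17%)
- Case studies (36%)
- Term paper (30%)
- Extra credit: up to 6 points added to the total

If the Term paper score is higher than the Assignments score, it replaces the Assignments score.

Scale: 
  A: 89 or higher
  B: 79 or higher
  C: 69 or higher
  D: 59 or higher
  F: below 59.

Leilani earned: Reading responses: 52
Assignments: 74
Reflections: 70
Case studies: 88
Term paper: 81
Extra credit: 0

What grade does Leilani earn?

Term paper (81) > Assignments (74), so Assignments counts as 81.
Weighted total:
  Reading responses 52 × 0.06 = 3.12
  Assignments 81 × 0.11 = 8.91
  Reflections 70 × 0.17 = 11.9
  Case studies 88 × 0.36 = 31.68
  Term paper 81 × 0.3 = 24.3
Sum = 79.91
Extra credit: 79.91 + 0 = 79.91
79.91 is ≥ 79 and < 89 → B

B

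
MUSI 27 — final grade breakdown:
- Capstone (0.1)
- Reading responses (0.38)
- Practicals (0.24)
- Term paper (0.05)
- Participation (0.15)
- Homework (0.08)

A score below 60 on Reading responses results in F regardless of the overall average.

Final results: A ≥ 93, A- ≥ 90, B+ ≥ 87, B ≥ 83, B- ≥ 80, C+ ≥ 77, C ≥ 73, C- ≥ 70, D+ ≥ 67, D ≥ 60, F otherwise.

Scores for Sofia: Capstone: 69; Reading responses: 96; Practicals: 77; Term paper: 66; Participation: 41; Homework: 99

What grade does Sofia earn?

Reading responses score 96 ≥ 60: minimum met.
Weighted total:
  Capstone 69 × 0.1 = 6.9
  Reading responses 96 × 0.38 = 36.48
  Practicals 77 × 0.24 = 18.48
  Term paper 66 × 0.05 = 3.3
  Participation 41 × 0.15 = 6.15
  Homework 99 × 0.08 = 7.92
Sum = 79.23
79.23 is ≥ 77 and < 80 → C+

C+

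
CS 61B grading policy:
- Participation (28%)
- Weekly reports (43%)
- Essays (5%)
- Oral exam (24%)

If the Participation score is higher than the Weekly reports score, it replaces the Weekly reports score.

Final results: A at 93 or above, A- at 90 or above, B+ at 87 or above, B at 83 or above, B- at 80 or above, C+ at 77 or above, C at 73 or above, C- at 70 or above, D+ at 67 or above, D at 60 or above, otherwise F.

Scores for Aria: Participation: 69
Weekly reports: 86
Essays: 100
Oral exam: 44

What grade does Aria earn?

Participation (69) ≤ Weekly reports (86), so Weekly reports stays at 86.
Weighted total:
  Participation 69 × 0.28 = 19.32
  Weekly reports 86 × 0.43 = 36.98
  Essays 100 × 0.05 = 5
  Oral exam 44 × 0.24 = 10.56
Sum = 71.86
71.86 is ≥ 70 and < 73 → C-

C-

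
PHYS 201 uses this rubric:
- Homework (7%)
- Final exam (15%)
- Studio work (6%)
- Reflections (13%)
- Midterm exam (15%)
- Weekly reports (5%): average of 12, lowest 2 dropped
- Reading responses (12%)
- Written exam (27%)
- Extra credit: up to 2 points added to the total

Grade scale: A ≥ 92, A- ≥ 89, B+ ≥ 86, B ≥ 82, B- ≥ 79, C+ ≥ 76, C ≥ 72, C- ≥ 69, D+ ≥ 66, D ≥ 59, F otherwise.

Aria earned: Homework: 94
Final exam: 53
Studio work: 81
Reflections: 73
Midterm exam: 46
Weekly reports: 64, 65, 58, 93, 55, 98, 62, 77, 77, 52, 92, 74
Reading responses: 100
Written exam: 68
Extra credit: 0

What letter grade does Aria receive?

C-

Weekly reports: drop 52, 55 → average of remaining 10 = 760/10 = 76
Weighted total:
  Homework 94 × 0.07 = 6.58
  Final exam 53 × 0.15 = 7.95
  Studio work 81 × 0.06 = 4.86
  Reflections 73 × 0.13 = 9.49
  Midterm exam 46 × 0.15 = 6.9
  Weekly reports 76 × 0.05 = 3.8
  Reading responses 100 × 0.12 = 12
  Written exam 68 × 0.27 = 18.36
Sum = 69.94
Extra credit: 69.94 + 0 = 69.94
69.94 is ≥ 69 and < 72 → C-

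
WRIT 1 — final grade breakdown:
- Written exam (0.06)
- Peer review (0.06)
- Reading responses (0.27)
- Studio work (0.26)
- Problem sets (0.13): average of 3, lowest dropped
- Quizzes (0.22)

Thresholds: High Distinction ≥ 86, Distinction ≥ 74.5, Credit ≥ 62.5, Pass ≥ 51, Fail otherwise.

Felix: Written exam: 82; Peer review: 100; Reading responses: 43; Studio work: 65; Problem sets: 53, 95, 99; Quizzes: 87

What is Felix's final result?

Problem sets: drop 53 → average of remaining 2 = 194/2 = 97
Weighted total:
  Written exam 82 × 0.06 = 4.92
  Peer review 100 × 0.06 = 6
  Reading responses 43 × 0.27 = 11.61
  Studio work 65 × 0.26 = 16.9
  Problem sets 97 × 0.13 = 12.61
  Quizzes 87 × 0.22 = 19.14
Sum = 71.18
71.18 is ≥ 62.5 and < 74.5 → Credit

Credit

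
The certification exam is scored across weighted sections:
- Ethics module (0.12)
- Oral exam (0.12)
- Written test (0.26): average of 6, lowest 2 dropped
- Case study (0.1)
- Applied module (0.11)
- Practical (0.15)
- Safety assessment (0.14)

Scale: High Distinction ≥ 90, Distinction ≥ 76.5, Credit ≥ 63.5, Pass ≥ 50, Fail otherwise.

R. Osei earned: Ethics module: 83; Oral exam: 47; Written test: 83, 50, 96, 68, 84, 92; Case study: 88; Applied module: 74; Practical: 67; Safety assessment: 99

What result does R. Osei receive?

Written test: drop 50, 68 → average of remaining 4 = 355/4 = 88.75
Weighted total:
  Ethics module 83 × 0.12 = 9.96
  Oral exam 47 × 0.12 = 5.64
  Written test 88.75 × 0.26 = 23.075
  Case study 88 × 0.1 = 8.8
  Applied module 74 × 0.11 = 8.14
  Practical 67 × 0.15 = 10.05
  Safety assessment 99 × 0.14 = 13.86
Sum = 79.525
79.525 is ≥ 76.5 and < 90 → Distinction

Distinction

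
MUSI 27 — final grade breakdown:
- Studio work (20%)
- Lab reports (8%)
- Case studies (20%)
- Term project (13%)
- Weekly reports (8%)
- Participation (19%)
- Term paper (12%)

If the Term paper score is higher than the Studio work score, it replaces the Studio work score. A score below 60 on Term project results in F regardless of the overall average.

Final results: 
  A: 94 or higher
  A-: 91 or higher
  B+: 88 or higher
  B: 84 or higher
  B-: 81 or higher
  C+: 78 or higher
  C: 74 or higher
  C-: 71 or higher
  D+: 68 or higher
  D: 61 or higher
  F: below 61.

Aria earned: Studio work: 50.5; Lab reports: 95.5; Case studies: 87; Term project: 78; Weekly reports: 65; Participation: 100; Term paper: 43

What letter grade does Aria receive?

Term paper (43) ≤ Studio work (50.5), so Studio work stays at 50.5.
Term project score 78 ≥ 60: minimum met.
Weighted total:
  Studio work 50.5 × 0.2 = 10.1
  Lab reports 95.5 × 0.08 = 7.64
  Case studies 87 × 0.2 = 17.4
  Term project 78 × 0.13 = 10.14
  Weekly reports 65 × 0.08 = 5.2
  Participation 100 × 0.19 = 19
  Term paper 43 × 0.12 = 5.16
Sum = 74.64
74.64 is ≥ 74 and < 78 → C

C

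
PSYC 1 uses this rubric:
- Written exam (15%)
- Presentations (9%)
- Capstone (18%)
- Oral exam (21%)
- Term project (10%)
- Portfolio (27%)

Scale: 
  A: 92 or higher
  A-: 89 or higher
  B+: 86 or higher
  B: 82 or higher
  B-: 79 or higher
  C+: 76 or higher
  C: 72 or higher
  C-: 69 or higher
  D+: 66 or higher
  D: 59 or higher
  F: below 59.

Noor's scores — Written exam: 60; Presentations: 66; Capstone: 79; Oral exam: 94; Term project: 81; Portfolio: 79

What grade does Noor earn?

Weighted total:
  Written exam 60 × 0.15 = 9
  Presentations 66 × 0.09 = 5.94
  Capstone 79 × 0.18 = 14.22
  Oral exam 94 × 0.21 = 19.74
  Term project 81 × 0.1 = 8.1
  Portfolio 79 × 0.27 = 21.33
Sum = 78.33
78.33 is ≥ 76 and < 79 → C+

C+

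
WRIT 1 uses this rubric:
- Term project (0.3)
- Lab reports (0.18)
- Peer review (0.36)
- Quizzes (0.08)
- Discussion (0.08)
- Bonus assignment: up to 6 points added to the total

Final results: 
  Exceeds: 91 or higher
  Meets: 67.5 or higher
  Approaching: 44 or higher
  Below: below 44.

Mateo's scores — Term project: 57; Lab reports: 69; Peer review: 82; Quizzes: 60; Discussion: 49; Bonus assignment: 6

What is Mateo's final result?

Meets

Weighted total:
  Term project 57 × 0.3 = 17.1
  Lab reports 69 × 0.18 = 12.42
  Peer review 82 × 0.36 = 29.52
  Quizzes 60 × 0.08 = 4.8
  Discussion 49 × 0.08 = 3.92
Sum = 67.76
Bonus assignment: 67.76 + 6 = 73.76
73.76 is ≥ 67.5 and < 91 → Meets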